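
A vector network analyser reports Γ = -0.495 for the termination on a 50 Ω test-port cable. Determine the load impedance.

Z_L = Z_0·(1 + Γ)/(1 − Γ) = 50·(0.505)/(1.5)

Z_L ≈ 16.9 Ω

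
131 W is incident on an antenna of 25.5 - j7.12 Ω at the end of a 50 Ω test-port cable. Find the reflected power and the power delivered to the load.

P_reflected ≈ 14.8 W; P_delivered ≈ 116 W

|Γ| = |(-24.5 − j7.12)/(75.5 − j7.12)| = 0.336
|Γ|² = 0.113
P_refl = |Γ|²·P_inc = 14.8 W, P_del = (1 − |Γ|²)·P_inc = 116 W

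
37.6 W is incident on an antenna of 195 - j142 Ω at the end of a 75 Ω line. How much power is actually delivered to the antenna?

P_delivered ≈ 23.6 W

|Γ| = |(120 − j142)/(270 − j142)| = 0.609
|Γ|² = 0.371
P_refl = |Γ|²·P_inc = 14 W, P_del = (1 − |Γ|²)·P_inc = 23.6 W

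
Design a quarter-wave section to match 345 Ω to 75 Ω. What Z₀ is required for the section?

Z_qwt ≈ 161 Ω

Z_qwt = √(Z_0·R_L) = √(75 × 345) = √25880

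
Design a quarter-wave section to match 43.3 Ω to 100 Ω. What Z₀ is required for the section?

Z_qwt = √(Z_0·R_L) = √(100 × 43.3) = √4330

Z_qwt ≈ 65.8 Ω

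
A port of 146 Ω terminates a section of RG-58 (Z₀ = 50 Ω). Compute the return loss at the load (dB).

Γ = (146 − 50)/(146 + 50) = 0.49
RL = −20·log₁₀|Γ| = −20·log₁₀(0.49)

RL ≈ 6.2 dB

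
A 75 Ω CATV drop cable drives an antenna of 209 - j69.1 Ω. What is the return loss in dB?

Γ = (134 − j69.1)/(284 − j69.1), |Γ| = 0.516
RL = −20·log₁₀|Γ| = −20·log₁₀(0.516)

RL ≈ 5.75 dB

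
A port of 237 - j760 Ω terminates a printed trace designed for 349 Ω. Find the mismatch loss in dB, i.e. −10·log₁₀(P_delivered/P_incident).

Γ = (-112 − j760)/(586 − j760), |Γ| = 0.8
|Γ|² = 0.641, so P_del/P_inc = 1 − |Γ|² = 0.359
ML = −10·log₁₀(1 − |Γ|²)

mismatch loss ≈ 4.45 dB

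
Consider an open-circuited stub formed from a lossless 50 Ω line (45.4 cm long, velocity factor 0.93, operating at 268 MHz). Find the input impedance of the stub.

λ = v/f = 0.93·c / 268 MHz = 1.04 m
βl = 2π·l/λ = 2π × 0.436 = 157°
tan(βl) = -0.425
For an open-circuited stub, Z_in = −jZ_0·cot(βl) = −jZ_0/tan(βl)

Z_in ≈ +j118 Ω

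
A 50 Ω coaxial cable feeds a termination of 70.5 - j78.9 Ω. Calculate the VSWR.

VSWR ≈ 3.61

Γ = (Z_L − Z_0)/(Z_L + Z_0) = (20.5 − j78.9)/(120.5 − j78.9)
|Γ| = 81.5/144 = 0.566
VSWR = (1 + |Γ|)/(1 − |Γ|) = 1.57/0.434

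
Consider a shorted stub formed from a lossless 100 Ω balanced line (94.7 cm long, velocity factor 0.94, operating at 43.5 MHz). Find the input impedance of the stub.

Z_in ≈ +j131 Ω

λ = v/f = 0.94·c / 43.5 MHz = 6.48 m
βl = 2π·l/λ = 2π × 0.146 = 52.6°
tan(βl) = 1.31
For a shorted stub, Z_in = jZ_0·tan(βl)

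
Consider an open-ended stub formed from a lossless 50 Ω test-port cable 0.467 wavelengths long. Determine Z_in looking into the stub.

Z_in ≈ +j238 Ω

βl = 2π × 0.467 = 168°
tan(βl) = -0.21
For an open-ended stub, Z_in = −jZ_0·cot(βl) = −jZ_0/tan(βl)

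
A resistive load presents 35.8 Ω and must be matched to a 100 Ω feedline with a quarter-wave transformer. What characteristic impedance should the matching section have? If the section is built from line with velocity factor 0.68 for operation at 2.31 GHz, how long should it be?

Z_qwt = √(Z_0·R_L) = √(100 × 35.8) = √3580
λ = 0.68·c/f = 0.0883 m, so l = λ/4 = 0.0221 m

Z_qwt ≈ 59.8 Ω; length ≈ 2.21 cm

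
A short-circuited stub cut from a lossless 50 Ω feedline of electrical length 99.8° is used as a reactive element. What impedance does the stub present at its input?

tan(βl) = -5.79
For a short-circuited stub, Z_in = jZ_0·tan(βl)

Z_in ≈ −j289 Ω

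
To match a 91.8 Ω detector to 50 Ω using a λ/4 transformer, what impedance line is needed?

Z_qwt ≈ 67.7 Ω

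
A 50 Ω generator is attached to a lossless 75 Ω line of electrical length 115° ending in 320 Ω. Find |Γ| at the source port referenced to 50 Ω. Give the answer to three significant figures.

tan(βl) = -2.14
Z_in = Z_0·(Z_L + jZ_0·tanβl)/(Z_0 + jZ_L·tanβl) = 21.1 + j32.7 Ω
Γ_s = (Z_in − Z_s)/(Z_in + Z_s) = (-28.9 + j32.7)/(71.1 + j32.7), |Γ_s| = 0.557

|Γ| ≈ 0.557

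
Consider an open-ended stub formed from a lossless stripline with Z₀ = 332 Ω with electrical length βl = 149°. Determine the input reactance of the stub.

tan(βl) = -0.601
For an open-ended stub, Z_in = −jZ_0·cot(βl) = −jZ_0/tan(βl)

X_in ≈ 553 Ω (inductive)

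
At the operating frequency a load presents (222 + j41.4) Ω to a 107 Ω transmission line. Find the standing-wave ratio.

VSWR ≈ 2.17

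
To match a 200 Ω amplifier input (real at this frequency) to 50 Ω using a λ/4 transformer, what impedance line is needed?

Z_qwt ≈ 100 Ω

Z_qwt = √(Z_0·R_L) = √(50 × 200) = √10000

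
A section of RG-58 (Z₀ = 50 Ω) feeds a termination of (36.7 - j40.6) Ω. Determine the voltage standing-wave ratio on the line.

VSWR ≈ 2.61

Γ = (Z_L − Z_0)/(Z_L + Z_0) = (-13.3 − j40.6)/(86.7 − j40.6)
|Γ| = 42.7/95.7 = 0.446
VSWR = (1 + |Γ|)/(1 − |Γ|) = 1.45/0.554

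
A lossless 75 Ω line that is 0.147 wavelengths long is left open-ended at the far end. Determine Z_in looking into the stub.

βl = 2π × 0.147 = 52.9°
tan(βl) = 1.32
For an open-ended stub, Z_in = −jZ_0·cot(βl) = −jZ_0/tan(βl)

Z_in ≈ −j56.7 Ω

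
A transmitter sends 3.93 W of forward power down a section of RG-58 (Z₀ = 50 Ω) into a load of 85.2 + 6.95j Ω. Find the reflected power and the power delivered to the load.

P_reflected ≈ 0.276 W; P_delivered ≈ 3.65 W

|Γ| = |(35.2 + j6.95)/(135.2 + j6.95)| = 0.265
|Γ|² = 0.0702
P_refl = |Γ|²·P_inc = 0.276 W, P_del = (1 − |Γ|²)·P_inc = 3.65 W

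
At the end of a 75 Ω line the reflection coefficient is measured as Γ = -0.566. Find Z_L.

Z_L = Z_0·(1 + Γ)/(1 − Γ) = 75·(0.434)/(1.57)

Z_L ≈ 20.8 Ω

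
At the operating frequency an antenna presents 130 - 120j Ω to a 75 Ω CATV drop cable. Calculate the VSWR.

Γ = (Z_L − Z_0)/(Z_L + Z_0) = (55 − j120)/(205 − j120)
|Γ| = 132/238 = 0.556
VSWR = (1 + |Γ|)/(1 − |Γ|) = 1.56/0.444

VSWR ≈ 3.5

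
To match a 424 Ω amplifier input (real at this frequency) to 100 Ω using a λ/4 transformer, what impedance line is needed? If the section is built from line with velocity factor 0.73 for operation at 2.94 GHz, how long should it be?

Z_qwt ≈ 206 Ω; length ≈ 1.86 cm

Z_qwt = √(Z_0·R_L) = √(100 × 424) = √42400
λ = 0.73·c/f = 0.0745 m, so l = λ/4 = 0.0186 m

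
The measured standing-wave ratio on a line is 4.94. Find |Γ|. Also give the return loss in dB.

|Γ| ≈ 0.663; return loss ≈ 3.57 dB

|Γ| = (S − 1)/(S + 1) = (4.94 − 1)/(4.94 + 1) = 3.94/5.94
RL = −20·log₁₀|Γ| = −20·log₁₀(0.663)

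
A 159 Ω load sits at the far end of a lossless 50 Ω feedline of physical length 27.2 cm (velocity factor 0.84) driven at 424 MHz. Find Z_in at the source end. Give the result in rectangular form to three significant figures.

Z_in ≈ 97.5 + j70.9 Ω

λ = v/f = 0.84·c / 424 MHz = 0.594 m
βl = 2π·l/λ = 2π × 0.458 = 165°
tan(βl) = tan(165°) = -0.273
Z_in = Z_0·(Z_L + jZ_0·tanβl)/(Z_0 + jZ_L·tanβl)
     = 50·(159 − j13.6)/(50 − j43.3)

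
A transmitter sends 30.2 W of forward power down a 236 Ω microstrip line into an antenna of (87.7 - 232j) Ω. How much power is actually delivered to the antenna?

|Γ| = |(-148.3 − j232)/(323.7 − j232)| = 0.691
|Γ|² = 0.478
P_refl = |Γ|²·P_inc = 14.4 W, P_del = (1 − |Γ|²)·P_inc = 15.8 W

P_delivered ≈ 15.8 W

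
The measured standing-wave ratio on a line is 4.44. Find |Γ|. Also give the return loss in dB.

|Γ| ≈ 0.632; return loss ≈ 3.98 dB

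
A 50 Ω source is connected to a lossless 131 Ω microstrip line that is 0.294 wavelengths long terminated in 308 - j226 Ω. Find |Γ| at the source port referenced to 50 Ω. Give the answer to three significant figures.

βl = 2π × 0.294 = 106°
tan(βl) = -3.52
Z_in = Z_0·(Z_L + jZ_0·tanβl)/(Z_0 + jZ_L·tanβl) = 43.8 + j64 Ω
Γ_s = (Z_in − Z_s)/(Z_in + Z_s) = (-6.24 + j64)/(93.8 + j64), |Γ_s| = 0.566

|Γ| ≈ 0.566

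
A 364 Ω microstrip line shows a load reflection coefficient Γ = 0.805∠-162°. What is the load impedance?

Z_L = Z_0·(1 + Γ)/(1 − Γ) = 364·(0.234 − j0.249)/(1.77 + j0.249)

Z_L ≈ 40.3 − j57 Ω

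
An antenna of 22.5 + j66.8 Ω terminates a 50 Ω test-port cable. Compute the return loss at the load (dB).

Γ = (-27.5 + j66.8)/(72.5 + j66.8), |Γ| = 0.733
RL = −20·log₁₀|Γ| = −20·log₁₀(0.733)

RL ≈ 2.7 dB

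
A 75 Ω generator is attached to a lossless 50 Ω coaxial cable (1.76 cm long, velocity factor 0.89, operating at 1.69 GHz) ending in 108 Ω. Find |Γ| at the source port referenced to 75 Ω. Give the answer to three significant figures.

λ = v/f = 0.89·c / 1.69 GHz = 0.158 m
βl = 2π·l/λ = 2π × 0.111 = 40.1°
tan(βl) = 0.842
Z_in = Z_0·(Z_L + jZ_0·tanβl)/(Z_0 + jZ_L·tanβl) = 42.8 − j35.8 Ω
Γ_s = (Z_in − Z_s)/(Z_in + Z_s) = (-32.2 − j35.8)/(118 − j35.8), |Γ_s| = 0.391

|Γ| ≈ 0.391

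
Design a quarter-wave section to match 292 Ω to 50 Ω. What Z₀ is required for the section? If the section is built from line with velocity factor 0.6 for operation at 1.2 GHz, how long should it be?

Z_qwt ≈ 121 Ω; length ≈ 3.75 cm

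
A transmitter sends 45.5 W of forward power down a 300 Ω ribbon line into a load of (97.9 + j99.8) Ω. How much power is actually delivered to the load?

|Γ| = |(-202.1 + j99.8)/(397.9 + j99.8)| = 0.549
|Γ|² = 0.302
P_refl = |Γ|²·P_inc = 13.7 W, P_del = (1 − |Γ|²)·P_inc = 31.8 W

P_delivered ≈ 31.8 W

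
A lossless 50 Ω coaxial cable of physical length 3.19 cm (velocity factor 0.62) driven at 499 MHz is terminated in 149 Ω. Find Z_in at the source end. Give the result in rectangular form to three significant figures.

λ = v/f = 0.62·c / 499 MHz = 0.373 m
βl = 2π·l/λ = 2π × 0.0856 = 30.8°
tan(βl) = tan(30.8°) = 0.596
Z_in = Z_0·(Z_L + jZ_0·tanβl)/(Z_0 + jZ_L·tanβl)
     = 50·(149 + j29.8)/(50 + j88.9)

Z_in ≈ 48.6 − j56.5 Ω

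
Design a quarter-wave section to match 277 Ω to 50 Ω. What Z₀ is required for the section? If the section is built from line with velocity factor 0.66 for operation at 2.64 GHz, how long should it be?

Z_qwt ≈ 118 Ω; length ≈ 1.88 cm

Z_qwt = √(Z_0·R_L) = √(50 × 277) = √13850
λ = 0.66·c/f = 0.075 m, so l = λ/4 = 0.0187 m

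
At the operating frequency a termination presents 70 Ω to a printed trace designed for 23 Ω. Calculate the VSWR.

For a purely resistive load, VSWR = R_L/Z_0 or Z_0/R_L (whichever > 1) = 70/23

VSWR ≈ 3.04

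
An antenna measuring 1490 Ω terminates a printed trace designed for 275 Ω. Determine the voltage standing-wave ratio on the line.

For a purely resistive load, VSWR = R_L/Z_0 or Z_0/R_L (whichever > 1) = 1490/275

VSWR ≈ 5.42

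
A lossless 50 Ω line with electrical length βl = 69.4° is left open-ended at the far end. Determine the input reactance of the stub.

tan(βl) = 2.66
For an open-ended stub, Z_in = −jZ_0·cot(βl) = −jZ_0/tan(βl)

X_in ≈ -18.8 Ω (capacitive)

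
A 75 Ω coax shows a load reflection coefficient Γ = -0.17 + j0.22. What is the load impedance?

Z_L ≈ 48.8 + j23.3 Ω

Z_L = Z_0·(1 + Γ)/(1 − Γ) = 75·(0.83 + j0.22)/(1.17 − j0.22)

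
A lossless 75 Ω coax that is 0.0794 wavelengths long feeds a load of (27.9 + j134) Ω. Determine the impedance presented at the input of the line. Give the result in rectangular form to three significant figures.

βl = 2π × 0.0794 = 28.6°
tan(βl) = tan(28.6°) = 0.545
Z_in = Z_0·(Z_L + jZ_0·tanβl)/(Z_0 + jZ_L·tanβl)
     = 75·(27.9 + j175)/(1.99 + j15.2)

Z_in ≈ 866 − j24.3 Ω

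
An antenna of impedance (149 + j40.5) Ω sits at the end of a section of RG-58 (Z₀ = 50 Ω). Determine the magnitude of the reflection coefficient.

Γ = (Z_L − Z_0)/(Z_L + Z_0) = (99 + j40.5)/(199 + j40.5)
|Γ| = 107/203

|Γ| ≈ 0.527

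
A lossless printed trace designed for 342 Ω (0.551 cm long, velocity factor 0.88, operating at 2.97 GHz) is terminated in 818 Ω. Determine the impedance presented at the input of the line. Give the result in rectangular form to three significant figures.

Z_in ≈ 487 − j337 Ω

λ = v/f = 0.88·c / 2.97 GHz = 0.0889 m
βl = 2π·l/λ = 2π × 0.062 = 22.3°
tan(βl) = tan(22.3°) = 0.41
Z_in = Z_0·(Z_L + jZ_0·tanβl)/(Z_0 + jZ_L·tanβl)
     = 342·(818 + j140)/(342 + j336)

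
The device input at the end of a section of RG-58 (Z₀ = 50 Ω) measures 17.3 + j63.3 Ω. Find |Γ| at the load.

|Γ| ≈ 0.771

Γ = (Z_L − Z_0)/(Z_L + Z_0) = (-32.7 + j63.3)/(67.3 + j63.3)
|Γ| = 71.2/92.4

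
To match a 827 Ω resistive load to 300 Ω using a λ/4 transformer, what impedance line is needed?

Z_qwt = √(Z_0·R_L) = √(300 × 827) = √248100

Z_qwt ≈ 498 Ω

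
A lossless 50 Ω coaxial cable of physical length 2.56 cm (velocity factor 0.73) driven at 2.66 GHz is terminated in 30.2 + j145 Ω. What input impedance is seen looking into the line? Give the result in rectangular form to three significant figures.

λ = v/f = 0.73·c / 2.66 GHz = 0.0823 m
βl = 2π·l/λ = 2π × 0.311 = 112°
tan(βl) = tan(112°) = -2.48
Z_in = Z_0·(Z_L + jZ_0·tanβl)/(Z_0 + jZ_L·tanβl)
     = 50·(30.2 + j20.9)/(410 − j75)

Z_in ≈ 3.11 + j3.11 Ω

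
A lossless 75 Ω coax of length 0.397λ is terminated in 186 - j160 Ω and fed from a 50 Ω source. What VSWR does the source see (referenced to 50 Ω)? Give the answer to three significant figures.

βl = 2π × 0.397 = 143°
tan(βl) = -0.756
Z_in = Z_0·(Z_L + jZ_0·tanβl)/(Z_0 + jZ_L·tanβl) = 75.2 + j124 Ω
Γ_s = (Z_in − Z_s)/(Z_in + Z_s) = (25.2 + j124)/(125 + j124), |Γ_s| = 0.718
VSWR = (1 + |Γ_s|)/(1 − |Γ_s|)

VSWR ≈ 6.08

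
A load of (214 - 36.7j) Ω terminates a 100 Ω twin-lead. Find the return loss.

Γ = (114 − j36.7)/(314 − j36.7), |Γ| = 0.379
RL = −20·log₁₀|Γ| = −20·log₁₀(0.379)

RL ≈ 8.43 dB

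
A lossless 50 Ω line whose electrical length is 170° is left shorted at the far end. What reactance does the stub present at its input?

tan(βl) = -0.176
For a shorted stub, Z_in = jZ_0·tan(βl)

X_in ≈ -8.82 Ω (capacitive)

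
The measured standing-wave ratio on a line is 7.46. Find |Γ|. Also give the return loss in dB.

|Γ| ≈ 0.764; return loss ≈ 2.34 dB

|Γ| = (S − 1)/(S + 1) = (7.46 − 1)/(7.46 + 1) = 6.46/8.46
RL = −20·log₁₀|Γ| = −20·log₁₀(0.764)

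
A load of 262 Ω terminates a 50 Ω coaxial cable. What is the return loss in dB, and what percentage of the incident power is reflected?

Γ = (262 − 50)/(262 + 50) = 0.679
RL = −20·log₁₀(0.679) = 3.36 dB
P_refl/P_inc = |Γ|² = 0.462

RL ≈ 3.36 dB; 46.2% of incident power reflected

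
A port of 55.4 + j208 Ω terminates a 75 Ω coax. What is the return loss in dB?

RL ≈ 1.4 dB

Γ = (-19.6 + j208)/(130.4 + j208), |Γ| = 0.851
RL = −20·log₁₀|Γ| = −20·log₁₀(0.851)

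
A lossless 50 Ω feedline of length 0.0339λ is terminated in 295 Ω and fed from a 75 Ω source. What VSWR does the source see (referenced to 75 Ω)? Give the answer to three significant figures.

VSWR ≈ 4.16

βl = 2π × 0.0339 = 12.2°
tan(βl) = 0.216
Z_in = Z_0·(Z_L + jZ_0·tanβl)/(Z_0 + jZ_L·tanβl) = 117 − j139 Ω
Γ_s = (Z_in − Z_s)/(Z_in + Z_s) = (42.5 − j139)/(192 − j139), |Γ_s| = 0.612
VSWR = (1 + |Γ_s|)/(1 − |Γ_s|)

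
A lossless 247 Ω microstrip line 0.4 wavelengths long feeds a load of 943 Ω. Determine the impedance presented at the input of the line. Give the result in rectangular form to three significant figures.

βl = 2π × 0.4 = 144°
tan(βl) = tan(144°) = -0.727
Z_in = Z_0·(Z_L + jZ_0·tanβl)/(Z_0 + jZ_L·tanβl)
     = 247·(943 − j179)/(247 − j685)

Z_in ≈ 166 + j280 Ω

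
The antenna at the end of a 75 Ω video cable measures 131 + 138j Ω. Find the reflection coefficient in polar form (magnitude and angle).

Γ ≈ 0.601 ∠ 34.1°

Γ = (Z_L − Z_0)/(Z_L + Z_0) = (56 + j138)/(206 + j138)
|Γ| = 149/248 = 0.601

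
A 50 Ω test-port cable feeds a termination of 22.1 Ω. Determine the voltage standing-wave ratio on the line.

VSWR ≈ 2.26

For a purely resistive load, VSWR = R_L/Z_0 or Z_0/R_L (whichever > 1) = 50/22.1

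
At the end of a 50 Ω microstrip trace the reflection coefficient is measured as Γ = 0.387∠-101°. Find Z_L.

Z_L = Z_0·(1 + Γ)/(1 − Γ) = 50·(0.926 − j0.38)/(1.07 + j0.38)

Z_L ≈ 32.8 − j29.3 Ω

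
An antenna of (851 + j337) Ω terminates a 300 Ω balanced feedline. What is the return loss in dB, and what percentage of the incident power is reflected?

Γ = (551 + j337)/(1151 + j337), |Γ| = 0.539
RL = −20·log₁₀(0.539) = 5.38 dB
P_refl/P_inc = |Γ|² = 0.29

RL ≈ 5.38 dB; 29% of incident power reflected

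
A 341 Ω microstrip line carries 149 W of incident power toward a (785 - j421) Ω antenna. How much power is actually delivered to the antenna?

|Γ| = |(444 − j421)/(1126 − j421)| = 0.509
|Γ|² = 0.259
P_refl = |Γ|²·P_inc = 38.6 W, P_del = (1 − |Γ|²)·P_inc = 110 W

P_delivered ≈ 110 W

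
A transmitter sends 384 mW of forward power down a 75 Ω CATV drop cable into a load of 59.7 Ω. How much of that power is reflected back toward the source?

P_reflected ≈ 4.95 mW

Γ = (59.7 − 75)/(59.7 + 75) = -0.114
|Γ|² = 0.0129
P_refl = |Γ|²·P_inc = 4.95 mW, P_del = (1 − |Γ|²)·P_inc = 379 mW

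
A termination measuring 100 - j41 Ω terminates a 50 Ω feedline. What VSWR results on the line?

VSWR ≈ 2.42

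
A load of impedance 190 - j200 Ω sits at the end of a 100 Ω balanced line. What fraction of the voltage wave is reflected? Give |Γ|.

Γ = (Z_L − Z_0)/(Z_L + Z_0) = (90 − j200)/(290 − j200)
|Γ| = 219/352

|Γ| ≈ 0.623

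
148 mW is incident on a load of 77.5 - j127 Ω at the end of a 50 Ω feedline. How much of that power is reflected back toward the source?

P_reflected ≈ 77.2 mW

|Γ| = |(27.5 − j127)/(127.5 − j127)| = 0.722
|Γ|² = 0.521
P_refl = |Γ|²·P_inc = 77.2 mW, P_del = (1 − |Γ|²)·P_inc = 70.8 mW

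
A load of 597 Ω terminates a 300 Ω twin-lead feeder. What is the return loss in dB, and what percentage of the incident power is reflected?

RL ≈ 9.6 dB; 11% of incident power reflected

Γ = (597 − 300)/(597 + 300) = 0.331
RL = −20·log₁₀(0.331) = 9.6 dB
P_refl/P_inc = |Γ|² = 0.11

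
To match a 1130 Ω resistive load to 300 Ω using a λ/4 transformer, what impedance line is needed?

Z_qwt = √(Z_0·R_L) = √(300 × 1130) = √339000

Z_qwt ≈ 582 Ω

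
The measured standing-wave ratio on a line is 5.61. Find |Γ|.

|Γ| = (S − 1)/(S + 1) = (5.61 − 1)/(5.61 + 1) = 4.61/6.61

|Γ| ≈ 0.697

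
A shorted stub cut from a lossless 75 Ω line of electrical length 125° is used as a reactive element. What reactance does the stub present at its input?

X_in ≈ -107 Ω (capacitive)

tan(βl) = -1.43
For a shorted stub, Z_in = jZ_0·tan(βl)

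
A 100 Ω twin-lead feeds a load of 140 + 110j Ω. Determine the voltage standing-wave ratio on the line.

Γ = (Z_L − Z_0)/(Z_L + Z_0) = (40 + j110)/(240 + j110)
|Γ| = 117/264 = 0.443
VSWR = (1 + |Γ|)/(1 − |Γ|) = 1.44/0.557

VSWR ≈ 2.59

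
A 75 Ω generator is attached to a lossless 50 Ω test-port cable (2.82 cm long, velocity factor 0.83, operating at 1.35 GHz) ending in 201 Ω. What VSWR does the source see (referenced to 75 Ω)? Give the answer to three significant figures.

λ = v/f = 0.83·c / 1.35 GHz = 0.184 m
βl = 2π·l/λ = 2π × 0.153 = 55°
tan(βl) = 1.43
Z_in = Z_0·(Z_L + jZ_0·tanβl)/(Z_0 + jZ_L·tanβl) = 18 − j31.8 Ω
Γ_s = (Z_in − Z_s)/(Z_in + Z_s) = (-57 − j31.8)/(93 − j31.8), |Γ_s| = 0.665
VSWR = (1 + |Γ_s|)/(1 − |Γ_s|)

VSWR ≈ 4.96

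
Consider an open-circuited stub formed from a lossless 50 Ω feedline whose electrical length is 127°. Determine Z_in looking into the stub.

tan(βl) = -1.33
For an open-circuited stub, Z_in = −jZ_0·cot(βl) = −jZ_0/tan(βl)

Z_in ≈ +j37.7 Ω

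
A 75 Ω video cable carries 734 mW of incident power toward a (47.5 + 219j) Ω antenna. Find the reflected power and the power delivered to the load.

P_reflected ≈ 568 mW; P_delivered ≈ 166 mW

|Γ| = |(-27.5 + j219)/(122.5 + j219)| = 0.88
|Γ|² = 0.774
P_refl = |Γ|²·P_inc = 568 mW, P_del = (1 − |Γ|²)·P_inc = 166 mW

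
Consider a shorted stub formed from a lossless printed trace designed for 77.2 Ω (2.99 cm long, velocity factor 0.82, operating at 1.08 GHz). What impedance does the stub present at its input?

λ = v/f = 0.82·c / 1.08 GHz = 0.228 m
βl = 2π·l/λ = 2π × 0.131 = 47.3°
tan(βl) = 1.08
For a shorted stub, Z_in = jZ_0·tan(βl)

Z_in ≈ +j83.5 Ω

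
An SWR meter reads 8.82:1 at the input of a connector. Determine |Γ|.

|Γ| ≈ 0.796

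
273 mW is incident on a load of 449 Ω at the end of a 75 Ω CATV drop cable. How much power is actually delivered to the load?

Γ = (449 − 75)/(449 + 75) = 0.714
|Γ|² = 0.509
P_refl = |Γ|²·P_inc = 139 mW, P_del = (1 − |Γ|²)·P_inc = 134 mW

P_delivered ≈ 134 mW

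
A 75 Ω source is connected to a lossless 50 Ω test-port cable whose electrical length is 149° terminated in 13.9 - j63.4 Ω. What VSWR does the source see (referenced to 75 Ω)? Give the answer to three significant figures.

VSWR ≈ 6.47

tan(βl) = -0.601
Z_in = Z_0·(Z_L + jZ_0·tanβl)/(Z_0 + jZ_L·tanβl) = 224 − j236 Ω
Γ_s = (Z_in − Z_s)/(Z_in + Z_s) = (149 − j236)/(299 − j236), |Γ_s| = 0.732
VSWR = (1 + |Γ_s|)/(1 − |Γ_s|)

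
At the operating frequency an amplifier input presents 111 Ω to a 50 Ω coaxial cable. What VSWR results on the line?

VSWR ≈ 2.22

For a purely resistive load, VSWR = R_L/Z_0 or Z_0/R_L (whichever > 1) = 111/50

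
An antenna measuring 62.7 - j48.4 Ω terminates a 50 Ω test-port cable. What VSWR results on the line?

VSWR ≈ 2.38

Γ = (Z_L − Z_0)/(Z_L + Z_0) = (12.7 − j48.4)/(112.7 − j48.4)
|Γ| = 50/123 = 0.408
VSWR = (1 + |Γ|)/(1 − |Γ|) = 1.41/0.592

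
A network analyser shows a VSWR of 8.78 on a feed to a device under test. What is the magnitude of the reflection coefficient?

|Γ| ≈ 0.796

|Γ| = (S − 1)/(S + 1) = (8.78 − 1)/(8.78 + 1) = 7.78/9.78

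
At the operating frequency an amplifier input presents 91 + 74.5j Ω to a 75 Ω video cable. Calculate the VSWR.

Γ = (Z_L − Z_0)/(Z_L + Z_0) = (16 + j74.5)/(166 + j74.5)
|Γ| = 76.2/182 = 0.419
VSWR = (1 + |Γ|)/(1 − |Γ|) = 1.42/0.581

VSWR ≈ 2.44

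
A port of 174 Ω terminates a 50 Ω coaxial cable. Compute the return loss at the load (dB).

Γ = (174 − 50)/(174 + 50) = 0.554
RL = −20·log₁₀|Γ| = −20·log₁₀(0.554)

RL ≈ 5.14 dB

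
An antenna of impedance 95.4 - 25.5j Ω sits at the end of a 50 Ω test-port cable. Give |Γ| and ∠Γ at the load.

Γ ≈ 0.353 ∠ -19.4°

Γ = (Z_L − Z_0)/(Z_L + Z_0) = (45.4 − j25.5)/(145.4 − j25.5)
|Γ| = 52.1/148 = 0.353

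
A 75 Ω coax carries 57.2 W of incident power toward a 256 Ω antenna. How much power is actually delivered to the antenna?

Γ = (256 − 75)/(256 + 75) = 0.547
|Γ|² = 0.299
P_refl = |Γ|²·P_inc = 17.1 W, P_del = (1 − |Γ|²)·P_inc = 40.1 W

P_delivered ≈ 40.1 W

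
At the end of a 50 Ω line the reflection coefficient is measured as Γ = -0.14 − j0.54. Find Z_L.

Z_L = Z_0·(1 + Γ)/(1 − Γ) = 50·(0.86 − j0.54)/(1.14 + j0.54)

Z_L ≈ 21.6 − j33.9 Ω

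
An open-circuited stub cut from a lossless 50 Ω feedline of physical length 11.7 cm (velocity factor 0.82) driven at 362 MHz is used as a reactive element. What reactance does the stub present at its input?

X_in ≈ -26.6 Ω (capacitive)

λ = v/f = 0.82·c / 362 MHz = 0.68 m
βl = 2π·l/λ = 2π × 0.172 = 62°
tan(βl) = 1.88
For an open-circuited stub, Z_in = −jZ_0·cot(βl) = −jZ_0/tan(βl)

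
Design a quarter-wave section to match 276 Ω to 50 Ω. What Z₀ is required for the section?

Z_qwt ≈ 117 Ω

Z_qwt = √(Z_0·R_L) = √(50 × 276) = √13800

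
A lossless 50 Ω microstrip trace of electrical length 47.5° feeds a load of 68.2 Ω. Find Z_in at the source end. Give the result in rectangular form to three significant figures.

tan(βl) = tan(47.5°) = 1.09
Z_in = Z_0·(Z_L + jZ_0·tanβl)/(Z_0 + jZ_L·tanβl)
     = 50·(68.2 + j54.6)/(50 + j74.4)

Z_in ≈ 46.5 − j14.6 Ω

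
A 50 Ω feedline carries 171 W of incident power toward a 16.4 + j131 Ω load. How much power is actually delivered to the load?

|Γ| = |(-33.6 + j131)/(66.4 + j131)| = 0.921
|Γ|² = 0.848
P_refl = |Γ|²·P_inc = 145 W, P_del = (1 − |Γ|²)·P_inc = 26 W

P_delivered ≈ 26 W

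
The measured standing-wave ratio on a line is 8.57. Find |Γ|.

|Γ| ≈ 0.791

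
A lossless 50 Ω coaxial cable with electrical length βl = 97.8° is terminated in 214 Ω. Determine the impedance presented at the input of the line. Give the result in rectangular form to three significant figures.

tan(βl) = tan(97.8°) = -7.3
Z_in = Z_0·(Z_L + jZ_0·tanβl)/(Z_0 + jZ_L·tanβl)
     = 50·(214 − j365)/(50 − j1560)

Z_in ≈ 11.9 + j6.47 Ω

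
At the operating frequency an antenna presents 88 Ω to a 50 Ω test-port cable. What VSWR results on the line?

Γ = (88 − 50)/(88 + 50) = 0.275
VSWR = (1 + 0.275)/(1 − 0.275)

VSWR ≈ 1.76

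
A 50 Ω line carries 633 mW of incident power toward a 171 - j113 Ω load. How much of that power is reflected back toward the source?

|Γ| = |(121 − j113)/(221 − j113)| = 0.667
|Γ|² = 0.445
P_refl = |Γ|²·P_inc = 282 mW, P_del = (1 − |Γ|²)·P_inc = 351 mW

P_reflected ≈ 282 mW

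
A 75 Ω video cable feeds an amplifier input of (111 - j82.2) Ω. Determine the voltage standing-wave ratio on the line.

Γ = (Z_L − Z_0)/(Z_L + Z_0) = (36 − j82.2)/(186 − j82.2)
|Γ| = 89.7/203 = 0.441
VSWR = (1 + |Γ|)/(1 − |Γ|) = 1.44/0.559

VSWR ≈ 2.58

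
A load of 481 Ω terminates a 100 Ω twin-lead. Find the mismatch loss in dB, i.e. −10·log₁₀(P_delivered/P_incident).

Γ = (481 − 100)/(481 + 100) = 0.656
|Γ|² = 0.43, so P_del/P_inc = 1 − |Γ|² = 0.57
ML = −10·log₁₀(1 − |Γ|²)

mismatch loss ≈ 2.44 dB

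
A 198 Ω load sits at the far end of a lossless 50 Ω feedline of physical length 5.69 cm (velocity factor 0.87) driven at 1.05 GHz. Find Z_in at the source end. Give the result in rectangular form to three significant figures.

λ = v/f = 0.87·c / 1.05 GHz = 0.249 m
βl = 2π·l/λ = 2π × 0.229 = 82.4°
tan(βl) = tan(82.4°) = 7.5
Z_in = Z_0·(Z_L + jZ_0·tanβl)/(Z_0 + jZ_L·tanβl)
     = 50·(198 + j375)/(50 + j1490)

Z_in ≈ 12.8 − j6.23 Ω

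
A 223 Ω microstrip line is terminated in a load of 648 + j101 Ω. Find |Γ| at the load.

Γ = (Z_L − Z_0)/(Z_L + Z_0) = (425 + j101)/(871 + j101)
|Γ| = 437/877

|Γ| ≈ 0.498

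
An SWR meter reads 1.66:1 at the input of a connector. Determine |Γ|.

|Γ| ≈ 0.248

|Γ| = (S − 1)/(S + 1) = (1.66 − 1)/(1.66 + 1) = 0.66/2.66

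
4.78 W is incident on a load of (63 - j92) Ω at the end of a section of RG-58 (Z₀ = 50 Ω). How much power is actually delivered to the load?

|Γ| = |(13 − j92)/(113 − j92)| = 0.638
|Γ|² = 0.407
P_refl = |Γ|²·P_inc = 1.94 W, P_del = (1 − |Γ|²)·P_inc = 2.84 W

P_delivered ≈ 2.84 W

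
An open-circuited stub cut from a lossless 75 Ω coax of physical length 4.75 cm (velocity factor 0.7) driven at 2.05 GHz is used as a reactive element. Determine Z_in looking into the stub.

λ = v/f = 0.7·c / 2.05 GHz = 0.102 m
βl = 2π·l/λ = 2π × 0.464 = 167°
tan(βl) = -0.232
For an open-circuited stub, Z_in = −jZ_0·cot(βl) = −jZ_0/tan(βl)

Z_in ≈ +j323 Ω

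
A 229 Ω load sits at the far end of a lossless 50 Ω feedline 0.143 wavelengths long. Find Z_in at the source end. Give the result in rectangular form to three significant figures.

βl = 2π × 0.143 = 51.5°
tan(βl) = tan(51.5°) = 1.26
Z_in = Z_0·(Z_L + jZ_0·tanβl)/(Z_0 + jZ_L·tanβl)
     = 50·(229 + j62.8)/(50 + j288)

Z_in ≈ 17.3 − j36.8 Ω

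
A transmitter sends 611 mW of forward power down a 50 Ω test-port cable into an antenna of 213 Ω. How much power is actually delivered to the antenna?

P_delivered ≈ 376 mW

Γ = (213 − 50)/(213 + 50) = 0.62
|Γ|² = 0.384
P_refl = |Γ|²·P_inc = 235 mW, P_del = (1 − |Γ|²)·P_inc = 376 mW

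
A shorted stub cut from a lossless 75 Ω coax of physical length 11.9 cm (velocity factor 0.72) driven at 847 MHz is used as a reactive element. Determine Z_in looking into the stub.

λ = v/f = 0.72·c / 847 MHz = 0.255 m
βl = 2π·l/λ = 2π × 0.467 = 168°
tan(βl) = -0.213
For a shorted stub, Z_in = jZ_0·tan(βl)

Z_in ≈ −j16 Ω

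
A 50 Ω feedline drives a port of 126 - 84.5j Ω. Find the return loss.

Γ = (76 − j84.5)/(176 − j84.5), |Γ| = 0.582
RL = −20·log₁₀|Γ| = −20·log₁₀(0.582)

RL ≈ 4.7 dB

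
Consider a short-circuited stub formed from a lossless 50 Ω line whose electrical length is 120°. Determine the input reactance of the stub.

X_in ≈ -86.6 Ω (capacitive)

tan(βl) = -1.73
For a short-circuited stub, Z_in = jZ_0·tan(βl)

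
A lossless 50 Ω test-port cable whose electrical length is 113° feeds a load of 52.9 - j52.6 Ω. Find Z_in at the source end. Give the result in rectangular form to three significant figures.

Z_in ≈ 41.3 + j45.7 Ω

tan(βl) = tan(113°) = -2.36
Z_in = Z_0·(Z_L + jZ_0·tanβl)/(Z_0 + jZ_L·tanβl)
     = 50·(52.9 − j170)/(-73.9 − j125)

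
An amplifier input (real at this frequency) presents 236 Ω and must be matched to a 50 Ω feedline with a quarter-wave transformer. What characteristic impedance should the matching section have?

Z_qwt = √(Z_0·R_L) = √(50 × 236) = √11800

Z_qwt ≈ 109 Ω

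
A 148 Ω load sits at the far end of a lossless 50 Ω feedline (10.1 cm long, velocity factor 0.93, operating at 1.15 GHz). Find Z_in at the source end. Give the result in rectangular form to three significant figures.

Z_in ≈ 50.1 + j57 Ω

λ = v/f = 0.93·c / 1.15 GHz = 0.243 m
βl = 2π·l/λ = 2π × 0.416 = 150°
tan(βl) = tan(150°) = -0.58
Z_in = Z_0·(Z_L + jZ_0·tanβl)/(Z_0 + jZ_L·tanβl)
     = 50·(148 − j29)/(50 − j85.9)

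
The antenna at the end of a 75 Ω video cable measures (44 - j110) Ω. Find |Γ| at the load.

|Γ| ≈ 0.705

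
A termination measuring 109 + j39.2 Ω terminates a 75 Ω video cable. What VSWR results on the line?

Γ = (Z_L − Z_0)/(Z_L + Z_0) = (34 + j39.2)/(184 + j39.2)
|Γ| = 51.9/188 = 0.276
VSWR = (1 + |Γ|)/(1 − |Γ|) = 1.28/0.724

VSWR ≈ 1.76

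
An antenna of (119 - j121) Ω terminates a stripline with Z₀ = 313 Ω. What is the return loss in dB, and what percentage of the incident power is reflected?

RL ≈ 5.85 dB; 26% of incident power reflected

Γ = (-194 − j121)/(432 − j121), |Γ| = 0.51
RL = −20·log₁₀(0.51) = 5.85 dB
P_refl/P_inc = |Γ|² = 0.26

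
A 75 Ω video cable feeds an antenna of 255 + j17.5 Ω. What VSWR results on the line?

Γ = (Z_L − Z_0)/(Z_L + Z_0) = (180 + j17.5)/(330 + j17.5)
|Γ| = 181/330 = 0.547
VSWR = (1 + |Γ|)/(1 − |Γ|) = 1.55/0.453

VSWR ≈ 3.42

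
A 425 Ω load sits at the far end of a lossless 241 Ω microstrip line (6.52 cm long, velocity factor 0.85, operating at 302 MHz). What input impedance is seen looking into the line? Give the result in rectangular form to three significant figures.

λ = v/f = 0.85·c / 302 MHz = 0.844 m
βl = 2π·l/λ = 2π × 0.0772 = 27.8°
tan(βl) = tan(27.8°) = 0.527
Z_in = Z_0·(Z_L + jZ_0·tanβl)/(Z_0 + jZ_L·tanβl)
     = 241·(425 + j127)/(241 + j224)

Z_in ≈ 291 − j144 Ω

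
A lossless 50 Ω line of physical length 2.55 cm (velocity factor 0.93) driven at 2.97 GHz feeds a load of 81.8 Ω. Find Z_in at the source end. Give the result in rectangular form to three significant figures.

λ = v/f = 0.93·c / 2.97 GHz = 0.0939 m
βl = 2π·l/λ = 2π × 0.271 = 97.7°
tan(βl) = tan(97.7°) = -7.37
Z_in = Z_0·(Z_L + jZ_0·tanβl)/(Z_0 + jZ_L·tanβl)
     = 50·(81.8 − j369)/(50 − j603)

Z_in ≈ 30.9 + j4.22 Ω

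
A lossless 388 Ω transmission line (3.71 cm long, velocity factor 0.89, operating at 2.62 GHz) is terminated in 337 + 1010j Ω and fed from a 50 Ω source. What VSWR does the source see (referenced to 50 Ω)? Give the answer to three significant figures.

λ = v/f = 0.89·c / 2.62 GHz = 0.102 m
βl = 2π·l/λ = 2π × 0.364 = 131°
tan(βl) = -1.15
Z_in = Z_0·(Z_L + jZ_0·tanβl)/(Z_0 + jZ_L·tanβl) = 46.2 + j153 Ω
Γ_s = (Z_in − Z_s)/(Z_in + Z_s) = (-3.78 + j153)/(96.2 + j153), |Γ_s| = 0.847
VSWR = (1 + |Γ_s|)/(1 − |Γ_s|)

VSWR ≈ 12.1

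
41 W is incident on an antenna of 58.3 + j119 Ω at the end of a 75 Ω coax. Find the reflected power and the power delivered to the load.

P_reflected ≈ 18.5 W; P_delivered ≈ 22.5 W

|Γ| = |(-16.7 + j119)/(133.3 + j119)| = 0.672
|Γ|² = 0.452
P_refl = |Γ|²·P_inc = 18.5 W, P_del = (1 − |Γ|²)·P_inc = 22.5 W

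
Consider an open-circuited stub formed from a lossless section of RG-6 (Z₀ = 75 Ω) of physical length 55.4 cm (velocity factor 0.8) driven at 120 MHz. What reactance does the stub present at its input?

X_in ≈ 12.8 Ω (inductive)

λ = v/f = 0.8·c / 120 MHz = 2 m
βl = 2π·l/λ = 2π × 0.277 = 99.7°
tan(βl) = -5.84
For an open-circuited stub, Z_in = −jZ_0·cot(βl) = −jZ_0/tan(βl)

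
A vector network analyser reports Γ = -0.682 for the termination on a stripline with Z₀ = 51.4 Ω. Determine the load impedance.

Z_L ≈ 9.72 Ω

Z_L = Z_0·(1 + Γ)/(1 − Γ) = 51.4·(0.318)/(1.68)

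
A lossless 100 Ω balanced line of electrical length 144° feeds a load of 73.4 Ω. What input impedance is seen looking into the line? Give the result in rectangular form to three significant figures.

tan(βl) = tan(144°) = -0.727
Z_in = Z_0·(Z_L + jZ_0·tanβl)/(Z_0 + jZ_L·tanβl)
     = 100·(73.4 − j72.7)/(100 − j53.3)

Z_in ≈ 87.3 − j26.1 Ω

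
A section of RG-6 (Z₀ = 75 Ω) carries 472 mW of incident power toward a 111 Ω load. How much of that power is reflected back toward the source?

P_reflected ≈ 17.7 mW

Γ = (111 − 75)/(111 + 75) = 0.194
|Γ|² = 0.0375
P_refl = |Γ|²·P_inc = 17.7 mW, P_del = (1 − |Γ|²)·P_inc = 454 mW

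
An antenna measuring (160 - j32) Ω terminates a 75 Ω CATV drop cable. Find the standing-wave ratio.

Γ = (Z_L − Z_0)/(Z_L + Z_0) = (85 − j32)/(235 − j32)
|Γ| = 90.8/237 = 0.383
VSWR = (1 + |Γ|)/(1 − |Γ|) = 1.38/0.617

VSWR ≈ 2.24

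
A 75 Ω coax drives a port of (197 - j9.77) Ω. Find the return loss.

Γ = (122 − j9.77)/(272 − j9.77), |Γ| = 0.45
RL = −20·log₁₀|Γ| = −20·log₁₀(0.45)

RL ≈ 6.94 dB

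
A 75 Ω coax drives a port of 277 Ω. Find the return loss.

Γ = (277 − 75)/(277 + 75) = 0.574
RL = −20·log₁₀|Γ| = −20·log₁₀(0.574)

RL ≈ 4.82 dB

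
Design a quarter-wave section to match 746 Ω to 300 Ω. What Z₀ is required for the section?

Z_qwt = √(Z_0·R_L) = √(300 × 746) = √223800

Z_qwt ≈ 473 Ω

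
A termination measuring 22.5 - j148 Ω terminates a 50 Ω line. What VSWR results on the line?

Γ = (Z_L − Z_0)/(Z_L + Z_0) = (-27.5 − j148)/(72.5 − j148)
|Γ| = 151/165 = 0.913
VSWR = (1 + |Γ|)/(1 − |Γ|) = 1.91/0.0866

VSWR ≈ 22.1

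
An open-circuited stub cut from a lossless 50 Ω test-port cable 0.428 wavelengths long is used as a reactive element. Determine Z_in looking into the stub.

Z_in ≈ +j103 Ω

βl = 2π × 0.428 = 154°
tan(βl) = -0.486
For an open-circuited stub, Z_in = −jZ_0·cot(βl) = −jZ_0/tan(βl)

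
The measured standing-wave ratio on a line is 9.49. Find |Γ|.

|Γ| ≈ 0.809

|Γ| = (S − 1)/(S + 1) = (9.49 − 1)/(9.49 + 1) = 8.49/10.5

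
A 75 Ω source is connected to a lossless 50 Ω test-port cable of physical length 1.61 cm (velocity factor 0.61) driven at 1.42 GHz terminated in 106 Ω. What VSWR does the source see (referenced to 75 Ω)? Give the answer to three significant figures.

λ = v/f = 0.61·c / 1.42 GHz = 0.129 m
βl = 2π·l/λ = 2π × 0.125 = 45°
tan(βl) = 0.999
Z_in = Z_0·(Z_L + jZ_0·tanβl)/(Z_0 + jZ_L·tanβl) = 38.6 − j31.8 Ω
Γ_s = (Z_in − Z_s)/(Z_in + Z_s) = (-36.4 − j31.8)/(114 − j31.8), |Γ_s| = 0.41
VSWR = (1 + |Γ_s|)/(1 − |Γ_s|)

VSWR ≈ 2.39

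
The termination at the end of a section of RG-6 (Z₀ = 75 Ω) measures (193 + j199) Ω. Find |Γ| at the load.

|Γ| ≈ 0.693

Γ = (Z_L − Z_0)/(Z_L + Z_0) = (118 + j199)/(268 + j199)
|Γ| = 231/334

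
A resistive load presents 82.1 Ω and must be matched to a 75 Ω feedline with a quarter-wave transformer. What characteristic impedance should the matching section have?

Z_qwt ≈ 78.5 Ω

Z_qwt = √(Z_0·R_L) = √(75 × 82.1) = √6158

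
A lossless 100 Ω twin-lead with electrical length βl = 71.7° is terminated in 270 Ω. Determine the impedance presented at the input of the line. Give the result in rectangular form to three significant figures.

tan(βl) = tan(71.7°) = 3.02
Z_in = Z_0·(Z_L + jZ_0·tanβl)/(Z_0 + jZ_L·tanβl)
     = 100·(270 + j302)/(100 + j816)

Z_in ≈ 40.5 − j28.1 Ω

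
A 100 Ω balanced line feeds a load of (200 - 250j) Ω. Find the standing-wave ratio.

VSWR ≈ 5.44

Γ = (Z_L − Z_0)/(Z_L + Z_0) = (100 − j250)/(300 − j250)
|Γ| = 269/391 = 0.689
VSWR = (1 + |Γ|)/(1 − |Γ|) = 1.69/0.311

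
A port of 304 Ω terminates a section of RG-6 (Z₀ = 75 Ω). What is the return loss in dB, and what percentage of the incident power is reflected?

Γ = (304 − 75)/(304 + 75) = 0.604
RL = −20·log₁₀(0.604) = 4.38 dB
P_refl/P_inc = |Γ|² = 0.365

RL ≈ 4.38 dB; 36.5% of incident power reflected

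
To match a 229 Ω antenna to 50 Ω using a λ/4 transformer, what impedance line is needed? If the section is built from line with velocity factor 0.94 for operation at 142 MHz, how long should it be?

Z_qwt = √(Z_0·R_L) = √(50 × 229) = √11450
λ = 0.94·c/f = 1.99 m, so l = λ/4 = 0.496 m

Z_qwt ≈ 107 Ω; length ≈ 49.6 cm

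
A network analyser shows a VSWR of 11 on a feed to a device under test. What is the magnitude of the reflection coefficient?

|Γ| ≈ 0.833

|Γ| = (S − 1)/(S + 1) = (11 − 1)/(11 + 1) = 10/12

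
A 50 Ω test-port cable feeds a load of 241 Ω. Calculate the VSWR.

VSWR ≈ 4.82

Γ = (241 − 50)/(241 + 50) = 0.656
VSWR = (1 + 0.656)/(1 − 0.656)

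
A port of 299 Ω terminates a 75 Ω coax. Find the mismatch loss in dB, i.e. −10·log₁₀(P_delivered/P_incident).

Γ = (299 − 75)/(299 + 75) = 0.599
|Γ|² = 0.359, so P_del/P_inc = 1 − |Γ|² = 0.641
ML = −10·log₁₀(1 − |Γ|²)

mismatch loss ≈ 1.93 dB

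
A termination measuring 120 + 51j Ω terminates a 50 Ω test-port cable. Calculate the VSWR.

Γ = (Z_L − Z_0)/(Z_L + Z_0) = (70 + j51)/(170 + j51)
|Γ| = 86.6/177 = 0.488
VSWR = (1 + |Γ|)/(1 − |Γ|) = 1.49/0.512

VSWR ≈ 2.91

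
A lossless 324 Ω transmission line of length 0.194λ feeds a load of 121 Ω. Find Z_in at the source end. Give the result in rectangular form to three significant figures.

βl = 2π × 0.194 = 69.8°
tan(βl) = tan(69.8°) = 2.72
Z_in = Z_0·(Z_L + jZ_0·tanβl)/(Z_0 + jZ_L·tanβl)
     = 324·(121 + j883)/(324 + j330)

Z_in ≈ 501 + j373 Ω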